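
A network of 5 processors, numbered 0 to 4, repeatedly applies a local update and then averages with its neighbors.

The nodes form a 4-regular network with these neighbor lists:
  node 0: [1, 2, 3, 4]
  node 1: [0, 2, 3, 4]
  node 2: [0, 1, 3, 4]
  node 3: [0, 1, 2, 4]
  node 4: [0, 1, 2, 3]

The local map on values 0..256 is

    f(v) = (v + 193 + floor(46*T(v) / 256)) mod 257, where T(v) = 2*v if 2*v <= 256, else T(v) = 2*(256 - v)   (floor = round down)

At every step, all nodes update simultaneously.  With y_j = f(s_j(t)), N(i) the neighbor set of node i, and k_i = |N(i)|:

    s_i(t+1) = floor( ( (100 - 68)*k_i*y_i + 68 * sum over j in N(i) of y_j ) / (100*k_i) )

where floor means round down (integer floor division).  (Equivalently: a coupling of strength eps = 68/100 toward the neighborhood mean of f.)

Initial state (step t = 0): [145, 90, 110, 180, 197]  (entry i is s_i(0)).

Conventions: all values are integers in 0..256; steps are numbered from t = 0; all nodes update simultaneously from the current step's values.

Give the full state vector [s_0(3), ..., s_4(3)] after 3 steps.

Simulating step by step:
t=0: [145, 90, 110, 180, 197]
t=1: [113, 103, 107, 116, 118]
t=2: [87, 85, 86, 87, 88]
t=3: [53, 52, 53, 53, 53]

Answer: [53, 52, 53, 53, 53]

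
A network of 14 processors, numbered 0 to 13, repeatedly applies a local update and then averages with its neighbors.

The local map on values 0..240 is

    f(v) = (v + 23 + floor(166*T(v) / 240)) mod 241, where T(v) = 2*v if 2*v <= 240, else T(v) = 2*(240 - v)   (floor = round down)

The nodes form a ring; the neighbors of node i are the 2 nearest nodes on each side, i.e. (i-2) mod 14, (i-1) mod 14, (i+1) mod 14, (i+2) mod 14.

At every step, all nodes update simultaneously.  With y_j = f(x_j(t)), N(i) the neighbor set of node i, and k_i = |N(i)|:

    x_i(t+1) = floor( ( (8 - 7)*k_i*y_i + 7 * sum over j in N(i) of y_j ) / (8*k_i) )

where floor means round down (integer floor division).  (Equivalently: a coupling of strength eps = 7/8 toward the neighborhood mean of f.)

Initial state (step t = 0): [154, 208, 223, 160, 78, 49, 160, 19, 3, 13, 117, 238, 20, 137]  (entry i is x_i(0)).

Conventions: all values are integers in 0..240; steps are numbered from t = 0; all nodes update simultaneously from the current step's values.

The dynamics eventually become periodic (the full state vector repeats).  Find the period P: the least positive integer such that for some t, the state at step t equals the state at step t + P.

Answer: 4
Key observation: The state at step 19, [56, 56, 56, 56, 56, 56, 56, 56, 56, 56, 56, 56, 56, 56], reappears at step 23 — and no state repeats earlier — so the cycle the system enters has period 4.

Derivation:
t=0: [154, 208, 223, 160, 78, 49, 160, 19, 3, 13, 117, 238, 20, 137]
t=1: [48, 46, 79, 95, 85, 100, 103, 68, 54, 46, 45, 56, 51, 47]
t=2: [153, 123, 136, 129, 86, 99, 130, 95, 122, 152, 143, 137, 140, 141]
t=3: [60, 60, 97, 89, 73, 81, 77, 45, 49, 49, 60, 58, 58, 60]
t=4: [131, 147, 168, 158, 171, 194, 174, 169, 157, 147, 152, 158, 164, 163]
t=5: [53, 54, 54, 48, 47, 47, 47, 49, 52, 53, 53, 53, 54, 55]
t=6: [151, 148, 144, 142, 138, 136, 138, 140, 143, 146, 148, 150, 150, 150]
t=7: [56, 57, 58, 59, 59, 60, 60, 59, 59, 58, 57, 56, 56, 56]
t=8: [157, 158, 160, 162, 163, 164, 164, 163, 162, 160, 158, 157, 156, 156]
t=9: [53, 52, 52, 51, 51, 51, 51, 51, 51, 52, 52, 53, 53, 53]
t=10: [147, 146, 145, 144, 144, 144, 144, 144, 144, 145, 146, 147, 148, 148]
t=11: [57, 57, 57, 58, 58, 58, 58, 58, 58, 57, 57, 57, 57, 57]
t=12: [158, 158, 159, 159, 160, 161, 161, 160, 159, 159, 158, 158, 158, 158]
t=13: [53, 53, 52, 52, 52, 52, 52, 52, 52, 52, 53, 53, 53, 53]
t=14: [148, 147, 147, 146, 146, 146, 146, 146, 146, 147, 147, 148, 149, 149]
t=15: [56, 57, 57, 57, 57, 58, 58, 57, 57, 57, 57, 56, 56, 56]
t=16: [156, 157, 157, 158, 159, 159, 159, 159, 158, 157, 157, 156, 156, 156]
t=17: [53, 53, 53, 53, 53, 53, 53, 53, 53, 53, 53, 53, 53, 53]
t=18: [149, 149, 149, 149, 149, 149, 149, 149, 149, 149, 149, 149, 149, 149]
t=19: [56, 56, 56, 56, 56, 56, 56, 56, 56, 56, 56, 56, 56, 56]
t=20: [156, 156, 156, 156, 156, 156, 156, 156, 156, 156, 156, 156, 156, 156]
t=21: [54, 54, 54, 54, 54, 54, 54, 54, 54, 54, 54, 54, 54, 54]
t=22: [151, 151, 151, 151, 151, 151, 151, 151, 151, 151, 151, 151, 151, 151]
t=23: [56, 56, 56, 56, 56, 56, 56, 56, 56, 56, 56, 56, 56, 56]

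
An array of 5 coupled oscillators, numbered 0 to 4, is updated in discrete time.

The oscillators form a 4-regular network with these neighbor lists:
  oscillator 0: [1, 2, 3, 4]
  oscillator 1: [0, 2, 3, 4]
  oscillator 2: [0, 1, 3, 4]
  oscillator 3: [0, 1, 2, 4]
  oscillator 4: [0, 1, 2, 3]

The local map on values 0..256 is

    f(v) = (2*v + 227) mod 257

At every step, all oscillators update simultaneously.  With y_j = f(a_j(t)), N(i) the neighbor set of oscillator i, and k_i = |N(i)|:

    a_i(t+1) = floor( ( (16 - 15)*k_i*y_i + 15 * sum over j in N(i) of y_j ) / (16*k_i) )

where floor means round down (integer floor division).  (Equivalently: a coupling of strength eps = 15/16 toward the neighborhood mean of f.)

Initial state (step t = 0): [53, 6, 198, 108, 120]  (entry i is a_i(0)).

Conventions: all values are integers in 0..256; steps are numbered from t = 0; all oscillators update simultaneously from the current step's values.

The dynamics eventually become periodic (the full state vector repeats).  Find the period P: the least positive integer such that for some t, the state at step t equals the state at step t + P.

Answer: 16
Key observation: The state at step 5, [109, 109, 109, 109, 109], reappears at step 21 — and no state repeats earlier — so the cycle the system enters has period 16.

Derivation:
t=0: [53, 6, 198, 108, 120]
t=1: [179, 151, 173, 160, 156]
t=2: [35, 45, 37, 41, 43]
t=3: [52, 48, 51, 50, 49]
t=4: [69, 70, 69, 70, 70]
t=5: [109, 109, 109, 109, 109]
t=6: [188, 188, 188, 188, 188]
t=7: [89, 89, 89, 89, 89]
t=8: [148, 148, 148, 148, 148]
t=9: [9, 9, 9, 9, 9]
t=10: [245, 245, 245, 245, 245]
t=11: [203, 203, 203, 203, 203]
t=12: [119, 119, 119, 119, 119]
t=13: [208, 208, 208, 208, 208]
t=14: [129, 129, 129, 129, 129]
t=15: [228, 228, 228, 228, 228]
t=16: [169, 169, 169, 169, 169]
t=17: [51, 51, 51, 51, 51]
t=18: [72, 72, 72, 72, 72]
t=19: [114, 114, 114, 114, 114]
t=20: [198, 198, 198, 198, 198]
t=21: [109, 109, 109, 109, 109]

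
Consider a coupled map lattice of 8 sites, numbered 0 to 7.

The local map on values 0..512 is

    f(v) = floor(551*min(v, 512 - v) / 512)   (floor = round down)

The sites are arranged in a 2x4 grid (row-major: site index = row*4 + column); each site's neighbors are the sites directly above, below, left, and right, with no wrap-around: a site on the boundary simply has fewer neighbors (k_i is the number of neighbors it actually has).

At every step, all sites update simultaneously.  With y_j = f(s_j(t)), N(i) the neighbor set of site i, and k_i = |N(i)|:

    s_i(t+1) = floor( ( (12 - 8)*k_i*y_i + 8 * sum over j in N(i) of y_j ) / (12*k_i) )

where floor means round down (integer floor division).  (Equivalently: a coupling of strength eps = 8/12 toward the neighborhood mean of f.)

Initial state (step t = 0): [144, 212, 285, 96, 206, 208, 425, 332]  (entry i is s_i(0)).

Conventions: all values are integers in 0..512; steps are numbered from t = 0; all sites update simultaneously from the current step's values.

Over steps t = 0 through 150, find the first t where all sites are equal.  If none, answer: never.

Answer: never
Key observation: The state at step 29 reappears at step 33 — the system is in a cycle of period 4 from step 29 on.  No step 0..33 is synchronized, and the cycle repeats forever, so no step up to 150 (or ever) has all sites equal.

Derivation:
t=0: [144, 212, 285, 96, 206, 208, 425, 332]  (not all equal)
t=1: [201, 214, 175, 180, 199, 194, 177, 129]  (not all equal)
t=2: [220, 212, 198, 173, 212, 210, 182, 173]  (not all equal)
t=3: [230, 225, 206, 195, 229, 219, 203, 189]  (not all equal)
t=4: [245, 236, 222, 211, 242, 235, 219, 210]  (not all equal)
t=5: [258, 251, 238, 230, 258, 250, 237, 229]  (not all equal)
t=6: [272, 267, 256, 249, 271, 267, 256, 249]  (not all equal)
t=7: [260, 264, 270, 269, 260, 264, 270, 269]  (not all equal)
t=8: [269, 265, 261, 260, 269, 265, 261, 260]  (not all equal)
t=9: [262, 265, 269, 270, 262, 265, 269, 270]  (not all equal)
t=10: [267, 265, 261, 260, 267, 265, 261, 260]  (not all equal)
t=11: [263, 265, 269, 270, 263, 265, 269, 270]  (not all equal)
t=12: [266, 264, 261, 260, 266, 264, 261, 260]  (not all equal)
t=13: [264, 266, 269, 270, 264, 266, 269, 270]  (not all equal)
t=14: [265, 263, 261, 260, 265, 263, 261, 260]  (not all equal)
t=15: [265, 267, 269, 270, 265, 267, 269, 270]  (not all equal)
t=16: [264, 263, 261, 260, 264, 263, 261, 260]  (not all equal)
t=17: [266, 267, 269, 270, 266, 267, 269, 270]  (not all equal)
t=18: [263, 262, 261, 260, 263, 262, 261, 260]  (not all equal)
t=19: [267, 268, 270, 270, 267, 268, 270, 270]  (not all equal)
t=20: [262, 261, 260, 260, 262, 261, 260, 260]  (not all equal)
t=21: [269, 270, 270, 271, 269, 270, 270, 271]  (not all equal)
t=22: [260, 260, 259, 259, 260, 260, 259, 259]  (not all equal)
t=23: [271, 271, 271, 272, 271, 271, 271, 272]  (not all equal)
t=24: [259, 259, 258, 258, 259, 259, 258, 258]  (not all equal)
t=25: [272, 272, 272, 273, 272, 272, 272, 273]  (not all equal)
t=26: [258, 258, 257, 257, 258, 258, 257, 257]  (not all equal)
t=27: [273, 273, 273, 274, 273, 273, 273, 274]  (not all equal)
t=28: [257, 257, 256, 256, 257, 257, 256, 256]  (not all equal)
t=29: [274, 274, 274, 275, 274, 274, 274, 275]  (not all equal)
t=30: [256, 256, 255, 255, 256, 256, 255, 255]  (not all equal)
t=31: [275, 274, 274, 274, 275, 274, 274, 274]  (not all equal)
t=32: [255, 255, 256, 256, 255, 255, 256, 256]  (not all equal)
t=33: [274, 274, 274, 275, 274, 274, 274, 275]  (not all equal)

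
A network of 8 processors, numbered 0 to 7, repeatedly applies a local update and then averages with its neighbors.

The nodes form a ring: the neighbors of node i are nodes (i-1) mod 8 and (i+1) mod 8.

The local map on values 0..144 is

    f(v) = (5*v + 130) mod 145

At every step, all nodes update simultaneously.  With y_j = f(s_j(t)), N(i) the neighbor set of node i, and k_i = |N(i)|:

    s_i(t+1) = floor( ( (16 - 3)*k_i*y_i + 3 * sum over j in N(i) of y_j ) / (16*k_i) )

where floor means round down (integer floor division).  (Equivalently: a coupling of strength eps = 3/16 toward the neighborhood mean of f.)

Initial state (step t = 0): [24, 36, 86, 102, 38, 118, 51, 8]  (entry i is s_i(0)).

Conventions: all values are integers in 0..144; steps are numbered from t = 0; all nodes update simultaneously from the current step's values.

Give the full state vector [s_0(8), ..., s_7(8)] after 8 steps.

Simulating step by step:
t=0: [24, 36, 86, 102, 38, 118, 51, 8]
t=1: [89, 37, 109, 63, 43, 125, 92, 39]
t=2: [119, 42, 80, 22, 48, 30, 14, 42]
t=3: [9, 49, 90, 93, 86, 122, 62, 45]
t=4: [38, 71, 9, 23, 104, 24, 11, 56]
t=5: [40, 46, 38, 90, 76, 95, 53, 104]
t=6: [45, 63, 30, 9, 63, 37, 94, 70]
t=7: [57, 26, 113, 37, 13, 23, 22, 44]
t=8: [117, 115, 106, 35, 52, 94, 92, 69]

Answer: [117, 115, 106, 35, 52, 94, 92, 69]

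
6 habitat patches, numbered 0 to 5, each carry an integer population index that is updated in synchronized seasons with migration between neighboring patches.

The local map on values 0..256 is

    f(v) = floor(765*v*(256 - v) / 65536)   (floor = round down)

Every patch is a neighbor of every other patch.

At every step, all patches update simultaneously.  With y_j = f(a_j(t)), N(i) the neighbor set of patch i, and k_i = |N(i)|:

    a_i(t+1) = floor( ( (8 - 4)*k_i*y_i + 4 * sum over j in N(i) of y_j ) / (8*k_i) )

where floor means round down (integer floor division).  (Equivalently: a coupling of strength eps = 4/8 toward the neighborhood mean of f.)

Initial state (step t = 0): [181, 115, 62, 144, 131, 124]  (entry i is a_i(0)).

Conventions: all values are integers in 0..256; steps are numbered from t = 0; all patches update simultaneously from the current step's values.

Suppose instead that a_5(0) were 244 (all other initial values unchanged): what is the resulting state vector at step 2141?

Answer: [164, 164, 164, 164, 164, 164]
Key observation: The state at step 10, [176, 176, 176, 176, 176, 176], reappears at step 12: the system is in a cycle of period 2 from step 10 on.  Therefore the state at step 2141 equals the state at step 10 + ((2141 - 10) mod 2) = 11, which is [164, 164, 164, 164, 164, 164].

Derivation:
t=0: [181, 115, 62, 144, 131, 244]
t=1: [153, 165, 146, 165, 166, 103]
t=2: [180, 177, 182, 177, 177, 180]
t=3: [160, 161, 159, 161, 161, 160]
t=4: [178, 178, 179, 178, 178, 178]
t=5: [161, 161, 161, 161, 161, 161]
t=6: [178, 178, 178, 178, 178, 178]
t=7: [162, 162, 162, 162, 162, 162]
t=8: [177, 177, 177, 177, 177, 177]
t=9: [163, 163, 163, 163, 163, 163]
t=10: [176, 176, 176, 176, 176, 176]
t=11: [164, 164, 164, 164, 164, 164]
t=12: [176, 176, 176, 176, 176, 176]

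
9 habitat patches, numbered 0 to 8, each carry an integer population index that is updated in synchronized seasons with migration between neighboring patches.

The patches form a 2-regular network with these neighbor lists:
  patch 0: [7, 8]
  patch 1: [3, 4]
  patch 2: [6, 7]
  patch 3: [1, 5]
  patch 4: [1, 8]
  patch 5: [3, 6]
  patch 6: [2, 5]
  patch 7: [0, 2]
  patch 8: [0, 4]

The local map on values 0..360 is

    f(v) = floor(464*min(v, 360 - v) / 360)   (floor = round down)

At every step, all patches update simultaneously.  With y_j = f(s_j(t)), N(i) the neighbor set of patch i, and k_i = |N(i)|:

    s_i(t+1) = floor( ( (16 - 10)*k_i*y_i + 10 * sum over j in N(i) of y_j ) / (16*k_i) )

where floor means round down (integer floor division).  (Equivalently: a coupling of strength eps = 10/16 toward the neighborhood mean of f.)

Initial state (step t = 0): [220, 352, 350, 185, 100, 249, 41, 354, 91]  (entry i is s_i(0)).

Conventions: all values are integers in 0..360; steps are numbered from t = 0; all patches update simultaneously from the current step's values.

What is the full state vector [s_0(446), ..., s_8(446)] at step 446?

Simulating step by step:
t=0: [220, 352, 350, 185, 100, 249, 41, 354, 91]
t=1: [106, 114, 22, 132, 87, 140, 67, 62, 140]
t=2: [131, 142, 62, 165, 143, 147, 97, 80, 145]
t=3: [153, 192, 100, 195, 184, 176, 130, 115, 179]
t=4: [192, 217, 146, 217, 224, 203, 173, 157, 218]
t=5: [201, 181, 203, 189, 180, 202, 205, 202, 190]
t=6: [208, 227, 201, 217, 227, 207, 201, 203, 218]
t=7: [193, 175, 203, 184, 174, 195, 201, 200, 183]
t=8: [216, 225, 203, 221, 225, 213, 205, 207, 222]
t=9: [186, 175, 199, 180, 174, 189, 196, 194, 178]
t=10: [222, 226, 210, 226, 225, 220, 212, 214, 225]
t=11: [179, 172, 190, 174, 173, 180, 187, 186, 174]
t=12: [226, 222, 221, 225, 222, 226, 224, 224, 225]
t=13: [173, 176, 176, 174, 176, 173, 175, 175, 174]
t=14: [223, 225, 225, 224, 225, 223, 224, 224, 224]
t=15: [175, 174, 174, 175, 174, 175, 175, 175, 175]
t=16: [225, 224, 224, 224, 224, 225, 224, 224, 224]
t=17: [174, 175, 175, 174, 175, 174, 174, 174, 174]
t=18: [224, 224, 224, 224, 224, 224, 224, 224, 224]
t=19: [175, 175, 175, 175, 175, 175, 175, 175, 175]
t=20: [225, 225, 225, 225, 225, 225, 225, 225, 225]
t=21: [174, 174, 174, 174, 174, 174, 174, 174, 174]
t=22: [224, 224, 224, 224, 224, 224, 224, 224, 224]

Answer: [224, 224, 224, 224, 224, 224, 224, 224, 224]
Key observation: The state at step 18, [224, 224, 224, 224, 224, 224, 224, 224, 224], reappears at step 22: the system is in a cycle of period 4 from step 18 on.  Therefore the state at step 446 equals the state at step 18 + ((446 - 18) mod 4) = 18, which is [224, 224, 224, 224, 224, 224, 224, 224, 224].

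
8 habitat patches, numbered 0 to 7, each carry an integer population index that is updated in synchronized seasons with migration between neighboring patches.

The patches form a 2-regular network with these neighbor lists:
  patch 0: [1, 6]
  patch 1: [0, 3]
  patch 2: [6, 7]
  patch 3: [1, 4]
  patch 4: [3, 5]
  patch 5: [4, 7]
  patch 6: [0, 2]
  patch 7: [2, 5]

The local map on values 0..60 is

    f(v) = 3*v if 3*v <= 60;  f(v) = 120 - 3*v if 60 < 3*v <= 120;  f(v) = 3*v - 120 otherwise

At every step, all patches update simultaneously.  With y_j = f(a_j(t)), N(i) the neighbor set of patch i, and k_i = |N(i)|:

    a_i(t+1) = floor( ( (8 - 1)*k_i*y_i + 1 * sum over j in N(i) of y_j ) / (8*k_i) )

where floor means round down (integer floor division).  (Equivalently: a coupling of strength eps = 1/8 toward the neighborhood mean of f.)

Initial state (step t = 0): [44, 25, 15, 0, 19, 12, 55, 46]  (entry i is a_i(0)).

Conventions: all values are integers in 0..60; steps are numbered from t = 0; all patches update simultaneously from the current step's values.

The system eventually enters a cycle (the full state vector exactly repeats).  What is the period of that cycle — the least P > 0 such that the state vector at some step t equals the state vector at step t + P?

Answer: 6
Key observation: The state at step 48, [36, 36, 29, 48, 29, 7, 48, 7], reappears at step 54 — and no state repeats earlier — so the cycle the system enters has period 6.

Derivation:
t=0: [44, 25, 15, 0, 19, 12, 55, 46]
t=1: [16, 40, 43, 6, 52, 36, 42, 20]
t=2: [42, 4, 12, 18, 33, 16, 8, 53]
t=3: [7, 14, 35, 49, 24, 45, 23, 39]
t=4: [24, 39, 16, 29, 44, 16, 46, 4]
t=5: [43, 7, 43, 29, 15, 43, 21, 16]
t=6: [12, 21, 14, 33, 42, 13, 51, 43]
t=7: [37, 53, 39, 22, 9, 35, 33, 12]
t=8: [11, 38, 6, 51, 27, 17, 19, 32]
t=9: [32, 9, 20, 31, 39, 48, 53, 25]
t=10: [25, 26, 57, 25, 5, 24, 39, 44]
t=11: [42, 42, 45, 42, 18, 43, 8, 16]
t=12: [7, 6, 17, 9, 48, 14, 22, 43]
t=13: [22, 18, 48, 26, 25, 38, 51, 13]
t=14: [52, 53, 25, 42, 42, 10, 33, 36]
t=15: [35, 36, 41, 8, 7, 27, 23, 15]
t=16: [17, 12, 8, 23, 22, 38, 45, 42]
t=17: [47, 37, 22, 50, 50, 9, 17, 7]
t=18: [22, 11, 51, 28, 29, 26, 49, 23]
t=19: [51, 34, 33, 35, 33, 42, 29, 49]
t=20: [32, 18, 22, 15, 19, 8, 32, 25]
t=21: [25, 51, 51, 46, 54, 27, 25, 44]
t=22: [44, 32, 32, 20, 40, 37, 44, 15]
t=23: [12, 25, 24, 54, 4, 10, 12, 41]
t=24: [36, 44, 44, 40, 15, 27, 36, 7]
t=25: [12, 11, 12, 3, 41, 38, 12, 21]
t=26: [35, 31, 37, 10, 3, 9, 36, 52]
t=27: [15, 26, 10, 28, 11, 26, 12, 33]
t=28: [44, 41, 29, 36, 33, 40, 36, 22]
t=29: [11, 4, 33, 12, 19, 4, 13, 49]
t=30: [32, 14, 22, 35, 52, 15, 37, 25]
t=31: [24, 39, 50, 18, 35, 44, 12, 45]
t=32: [44, 9, 29, 48, 17, 12, 36, 15]
t=33: [12, 25, 32, 25, 48, 37, 13, 43]
t=34: [36, 44, 24, 43, 24, 9, 37, 9]
t=35: [11, 11, 44, 11, 44, 28, 11, 28]
t=36: [33, 33, 14, 31, 14, 34, 31, 34]
t=37: [21, 21, 39, 27, 39, 19, 27, 19]
t=38: [55, 55, 8, 37, 8, 53, 37, 53]
t=39: [42, 42, 24, 12, 24, 38, 12, 38]
t=40: [7, 7, 44, 34, 44, 8, 34, 8]
t=41: [20, 20, 13, 17, 13, 23, 17, 23]
t=42: [59, 59, 40, 50, 40, 50, 50, 50]
t=43: [55, 55, 3, 29, 3, 28, 29, 28]
t=44: [44, 44, 12, 32, 12, 34, 32, 34]
t=45: [12, 12, 34, 24, 34, 19, 24, 19]
t=46: [36, 36, 22, 45, 22, 54, 45, 54]
t=47: [12, 12, 50, 17, 50, 42, 17, 42]
t=48: [36, 36, 29, 48, 29, 7, 48, 7]
t=49: [12, 12, 31, 23, 31, 21, 23, 21]
t=50: [36, 36, 30, 48, 30, 55, 48, 55]
t=51: [12, 12, 30, 23, 30, 44, 23, 44]
t=52: [36, 36, 30, 48, 30, 13, 48, 13]
t=53: [12, 12, 30, 23, 30, 38, 23, 38]
t=54: [36, 36, 29, 48, 29, 7, 48, 7]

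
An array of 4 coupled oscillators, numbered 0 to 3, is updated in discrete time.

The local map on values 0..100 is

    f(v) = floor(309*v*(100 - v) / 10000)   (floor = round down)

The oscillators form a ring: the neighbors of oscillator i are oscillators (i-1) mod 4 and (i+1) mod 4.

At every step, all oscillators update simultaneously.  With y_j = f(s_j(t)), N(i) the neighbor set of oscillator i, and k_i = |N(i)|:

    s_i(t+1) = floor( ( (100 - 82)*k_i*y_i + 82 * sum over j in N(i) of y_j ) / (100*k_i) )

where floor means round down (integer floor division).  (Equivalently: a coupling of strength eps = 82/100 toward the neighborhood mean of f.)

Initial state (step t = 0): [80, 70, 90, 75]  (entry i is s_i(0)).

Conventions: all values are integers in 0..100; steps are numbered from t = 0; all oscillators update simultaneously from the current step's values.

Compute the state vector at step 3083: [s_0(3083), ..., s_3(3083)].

Simulating step by step:
t=0: [80, 70, 90, 75]
t=1: [58, 42, 54, 41]
t=2: [74, 75, 74, 75]
t=3: [57, 58, 57, 58]
t=4: [75, 75, 75, 75]
t=5: [57, 57, 57, 57]
t=6: [75, 75, 75, 75]

Answer: [57, 57, 57, 57]
Key observation: The state at step 4, [75, 75, 75, 75], reappears at step 6: the system is in a cycle of period 2 from step 4 on.  Therefore the state at step 3083 equals the state at step 4 + ((3083 - 4) mod 2) = 5, which is [57, 57, 57, 57].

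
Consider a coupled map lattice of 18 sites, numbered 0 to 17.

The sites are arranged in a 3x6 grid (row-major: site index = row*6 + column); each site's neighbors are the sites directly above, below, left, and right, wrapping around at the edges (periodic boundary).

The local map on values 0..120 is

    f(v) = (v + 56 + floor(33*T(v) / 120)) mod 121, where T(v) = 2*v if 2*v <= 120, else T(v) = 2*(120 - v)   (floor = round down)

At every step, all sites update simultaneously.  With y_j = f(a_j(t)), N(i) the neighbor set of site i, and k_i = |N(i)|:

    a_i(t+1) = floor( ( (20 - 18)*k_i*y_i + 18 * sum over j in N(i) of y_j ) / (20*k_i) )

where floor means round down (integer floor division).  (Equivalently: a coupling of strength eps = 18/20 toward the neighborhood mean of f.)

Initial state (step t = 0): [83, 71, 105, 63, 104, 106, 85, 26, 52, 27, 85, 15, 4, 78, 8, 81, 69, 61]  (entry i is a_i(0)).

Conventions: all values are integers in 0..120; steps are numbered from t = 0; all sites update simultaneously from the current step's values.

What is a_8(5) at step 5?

Simulating step by step:
t=0: [83, 71, 105, 63, 104, 106, 85, 26, 52, 27, 85, 15, 4, 78, 8, 81, 69, 61]
t=1: [44, 52, 37, 54, 38, 48, 65, 37, 71, 36, 61, 42, 37, 61, 37, 54, 37, 52]
t=2: [37, 59, 51, 81, 49, 30, 54, 34, 104, 32, 78, 18, 28, 82, 54, 81, 50, 54]
t=3: [66, 63, 30, 41, 43, 60, 92, 39, 59, 45, 50, 47, 51, 60, 32, 42, 23, 68]
t=4: [28, 65, 72, 35, 56, 18, 41, 39, 76, 35, 24, 26, 30, 62, 45, 71, 19, 34]
t=5: [85, 65, 43, 55, 85, 81, 104, 59, 62, 71, 79, 100, 89, 59, 29, 72, 65, 93]

Answer: a_8(5) = 62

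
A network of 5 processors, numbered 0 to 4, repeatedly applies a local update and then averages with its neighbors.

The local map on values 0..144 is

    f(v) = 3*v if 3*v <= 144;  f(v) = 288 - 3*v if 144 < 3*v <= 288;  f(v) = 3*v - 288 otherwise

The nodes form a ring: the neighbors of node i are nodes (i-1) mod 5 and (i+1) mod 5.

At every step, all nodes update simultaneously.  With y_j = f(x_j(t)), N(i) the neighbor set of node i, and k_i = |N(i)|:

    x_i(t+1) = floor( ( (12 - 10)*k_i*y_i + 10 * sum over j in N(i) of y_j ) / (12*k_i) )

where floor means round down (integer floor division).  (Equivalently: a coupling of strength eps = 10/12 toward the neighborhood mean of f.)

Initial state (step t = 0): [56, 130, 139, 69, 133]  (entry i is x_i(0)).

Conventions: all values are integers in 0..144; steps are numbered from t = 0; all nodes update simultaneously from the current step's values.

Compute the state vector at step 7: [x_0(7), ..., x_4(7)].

Simulating step by step:
t=0: [56, 130, 139, 69, 133]
t=1: [108, 120, 97, 113, 102]
t=2: [43, 28, 51, 17, 39]
t=3: [105, 124, 78, 113, 94]
t=4: [42, 47, 65, 33, 33]
t=5: [121, 114, 115, 96, 110]
t=6: [52, 64, 32, 41, 38]
t=7: [109, 111, 107, 108, 125]

Answer: [109, 111, 107, 108, 125]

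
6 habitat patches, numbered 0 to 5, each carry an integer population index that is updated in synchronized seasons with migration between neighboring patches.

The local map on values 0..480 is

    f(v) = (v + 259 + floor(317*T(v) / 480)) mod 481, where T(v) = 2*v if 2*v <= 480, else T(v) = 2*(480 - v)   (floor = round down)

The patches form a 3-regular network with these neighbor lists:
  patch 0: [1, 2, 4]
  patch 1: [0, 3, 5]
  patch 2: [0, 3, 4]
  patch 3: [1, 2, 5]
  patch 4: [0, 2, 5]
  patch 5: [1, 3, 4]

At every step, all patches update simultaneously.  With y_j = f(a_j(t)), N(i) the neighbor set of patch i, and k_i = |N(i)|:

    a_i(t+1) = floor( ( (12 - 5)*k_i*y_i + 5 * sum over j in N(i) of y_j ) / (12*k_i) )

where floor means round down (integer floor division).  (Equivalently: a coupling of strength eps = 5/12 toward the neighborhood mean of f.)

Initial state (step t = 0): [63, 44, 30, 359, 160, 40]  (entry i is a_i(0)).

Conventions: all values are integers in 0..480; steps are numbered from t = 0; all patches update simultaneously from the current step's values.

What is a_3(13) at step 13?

Answer: a_3(13) = 312

Derivation:
t=0: [63, 44, 30, 359, 160, 40]
t=1: [352, 356, 309, 317, 237, 316]
t=2: [304, 300, 312, 308, 319, 310]
t=3: [313, 314, 311, 312, 310, 312]
t=4: [311, 311, 311, 311, 311, 311]
t=5: [312, 312, 312, 312, 312, 312]
t=6: [311, 311, 311, 311, 311, 311]
t=7: [312, 312, 312, 312, 312, 312]
t=8: [311, 311, 311, 311, 311, 311]
t=9: [312, 312, 312, 312, 312, 312]
t=10: [311, 311, 311, 311, 311, 311]
t=11: [312, 312, 312, 312, 312, 312]
t=12: [311, 311, 311, 311, 311, 311]
t=13: [312, 312, 312, 312, 312, 312]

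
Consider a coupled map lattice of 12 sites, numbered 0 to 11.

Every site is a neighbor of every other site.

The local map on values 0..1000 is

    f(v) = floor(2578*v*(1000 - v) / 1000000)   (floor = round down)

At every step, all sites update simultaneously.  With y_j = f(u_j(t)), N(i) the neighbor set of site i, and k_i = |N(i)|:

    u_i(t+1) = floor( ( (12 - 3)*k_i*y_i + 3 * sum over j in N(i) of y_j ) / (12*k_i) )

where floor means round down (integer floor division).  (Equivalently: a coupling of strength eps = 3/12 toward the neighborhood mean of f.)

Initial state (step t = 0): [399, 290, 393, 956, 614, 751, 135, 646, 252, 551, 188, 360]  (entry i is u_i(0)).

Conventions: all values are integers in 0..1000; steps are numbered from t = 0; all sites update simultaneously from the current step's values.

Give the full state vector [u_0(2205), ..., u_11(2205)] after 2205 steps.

Simulating step by step:
t=0: [399, 290, 393, 956, 614, 751, 135, 646, 252, 551, 188, 360]
t=1: [584, 520, 582, 214, 579, 486, 354, 563, 488, 598, 421, 566]
t=2: [622, 634, 622, 481, 623, 634, 595, 628, 635, 617, 623, 627]
t=3: [606, 600, 606, 633, 605, 600, 617, 603, 599, 608, 605, 603]
t=4: [614, 617, 614, 602, 615, 617, 610, 616, 617, 614, 615, 616]
t=5: [610, 609, 610, 615, 610, 609, 612, 609, 609, 610, 610, 609]
t=6: [612, 612, 612, 610, 612, 612, 612, 612, 612, 612, 612, 612]
t=7: [612, 612, 612, 612, 612, 612, 612, 612, 612, 612, 612, 612]
t=8: [612, 612, 612, 612, 612, 612, 612, 612, 612, 612, 612, 612]

Answer: [612, 612, 612, 612, 612, 612, 612, 612, 612, 612, 612, 612]
Key observation: The state at step 7, [612, 612, 612, 612, 612, 612, 612, 612, 612, 612, 612, 612], reappears at step 8: the system is in a cycle of period 1 from step 7 on.  Therefore the state at step 2205 equals the state at step 7 + ((2205 - 7) mod 1) = 7, which is [612, 612, 612, 612, 612, 612, 612, 612, 612, 612, 612, 612].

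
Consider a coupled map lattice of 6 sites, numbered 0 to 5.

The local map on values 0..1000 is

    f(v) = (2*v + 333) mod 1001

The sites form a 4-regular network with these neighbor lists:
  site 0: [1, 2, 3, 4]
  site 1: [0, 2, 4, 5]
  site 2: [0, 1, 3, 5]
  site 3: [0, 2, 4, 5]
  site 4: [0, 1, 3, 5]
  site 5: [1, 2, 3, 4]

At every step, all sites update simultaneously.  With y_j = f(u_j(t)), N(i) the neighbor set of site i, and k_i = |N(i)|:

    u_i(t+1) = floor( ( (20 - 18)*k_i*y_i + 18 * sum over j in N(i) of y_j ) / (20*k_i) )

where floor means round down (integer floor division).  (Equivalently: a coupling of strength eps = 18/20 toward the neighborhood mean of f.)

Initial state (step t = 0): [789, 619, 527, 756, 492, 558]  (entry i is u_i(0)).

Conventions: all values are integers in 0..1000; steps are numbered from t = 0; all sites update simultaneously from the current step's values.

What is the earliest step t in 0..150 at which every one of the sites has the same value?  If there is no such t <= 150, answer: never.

Answer: 34
Key observation: Synchronization is absorbing here: once all sites are equal they stay equal, and step 34 is the first all-equal step.

Derivation:
t=0: [789, 619, 527, 756, 492, 558]  (not all equal)
t=1: [567, 520, 662, 547, 655, 520]  (not all equal)
t=2: [518, 517, 433, 523, 432, 508]  (not all equal)
t=3: [292, 286, 348, 287, 348, 290]  (not all equal)
t=4: [512, 514, 822, 515, 822, 511]  (not all equal)
t=5: [637, 634, 419, 635, 419, 637]  (not all equal)
t=6: [407, 409, 560, 409, 560, 407]  (not all equal)
t=7: [285, 284, 178, 284, 178, 285]  (not all equal)
t=8: [805, 806, 880, 806, 880, 805]  (not all equal)
t=9: [559, 559, 857, 559, 857, 559]  (not all equal)
t=10: [267, 267, 409, 267, 409, 267]  (not all equal)
t=11: [544, 544, 795, 544, 795, 544]  (not all equal)
t=12: [645, 645, 470, 645, 470, 645]  (not all equal)
t=13: [464, 464, 587, 464, 587, 464]  (not all equal)
t=14: [370, 370, 284, 370, 284, 370]  (not all equal)
t=15: [445, 445, 154, 445, 154, 445]  (not all equal)
t=16: [410, 410, 263, 410, 263, 410]  (not all equal)
t=17: [470, 470, 222, 470, 222, 470]  (not all equal)
t=18: [499, 499, 322, 499, 322, 499]  (not all equal)
t=19: [621, 621, 394, 621, 394, 621]  (not all equal)
t=20: [369, 369, 528, 369, 528, 369]  (not all equal)
t=21: [213, 213, 101, 213, 101, 213]  (not all equal)
t=22: [658, 658, 736, 658, 736, 658]  (not all equal)
t=23: [718, 718, 663, 718, 663, 718]  (not all equal)
t=24: [718, 718, 757, 718, 757, 718]  (not all equal)
t=25: [803, 803, 775, 803, 775, 803]  (not all equal)
t=26: [912, 912, 932, 912, 932, 912]  (not all equal)
t=27: [173, 173, 159, 173, 159, 173]  (not all equal)
t=28: [666, 666, 676, 666, 676, 666]  (not all equal)
t=29: [673, 673, 666, 673, 666, 673]  (not all equal)
t=30: [671, 671, 676, 671, 676, 671]  (not all equal)
t=31: [678, 678, 675, 678, 675, 678]  (not all equal)
t=32: [685, 685, 687, 685, 687, 685]  (not all equal)
t=33: [703, 703, 702, 703, 702, 703]  (not all equal)
t=34: [737, 737, 737, 737, 737, 737]  (all equal)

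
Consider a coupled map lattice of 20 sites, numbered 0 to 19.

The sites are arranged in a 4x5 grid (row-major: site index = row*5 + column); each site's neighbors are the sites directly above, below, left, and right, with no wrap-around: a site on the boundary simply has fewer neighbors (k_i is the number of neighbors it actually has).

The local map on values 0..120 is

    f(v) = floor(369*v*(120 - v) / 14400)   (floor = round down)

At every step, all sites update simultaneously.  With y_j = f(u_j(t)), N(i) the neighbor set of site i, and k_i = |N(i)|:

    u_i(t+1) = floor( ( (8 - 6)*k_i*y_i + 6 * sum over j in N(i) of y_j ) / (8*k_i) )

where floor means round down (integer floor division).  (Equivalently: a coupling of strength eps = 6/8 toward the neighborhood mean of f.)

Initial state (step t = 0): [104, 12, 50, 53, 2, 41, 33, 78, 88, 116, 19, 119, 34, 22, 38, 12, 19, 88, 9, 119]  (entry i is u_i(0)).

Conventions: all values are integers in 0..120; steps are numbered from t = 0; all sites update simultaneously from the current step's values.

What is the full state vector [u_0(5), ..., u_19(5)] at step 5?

Simulating step by step:
t=0: [104, 12, 50, 53, 2, 41, 33, 78, 88, 116, 19, 119, 34, 22, 38, 12, 19, 88, 9, 119]
t=1: [53, 59, 73, 64, 39, 61, 55, 78, 62, 42, 41, 46, 58, 60, 37, 45, 39, 55, 38, 39]
t=2: [91, 90, 88, 87, 85, 88, 89, 88, 88, 83, 86, 86, 89, 86, 83, 82, 86, 85, 85, 78]
t=3: [69, 69, 71, 73, 75, 70, 71, 71, 73, 76, 74, 72, 73, 74, 78, 75, 75, 74, 77, 78]
t=4: [89, 89, 88, 87, 86, 88, 89, 88, 87, 85, 87, 87, 87, 85, 84, 86, 86, 86, 85, 83]
t=5: [70, 70, 71, 73, 74, 71, 71, 72, 73, 75, 73, 72, 73, 75, 76, 73, 73, 74, 76, 76]

Answer: [70, 70, 71, 73, 74, 71, 71, 72, 73, 75, 73, 72, 73, 75, 76, 73, 73, 74, 76, 76]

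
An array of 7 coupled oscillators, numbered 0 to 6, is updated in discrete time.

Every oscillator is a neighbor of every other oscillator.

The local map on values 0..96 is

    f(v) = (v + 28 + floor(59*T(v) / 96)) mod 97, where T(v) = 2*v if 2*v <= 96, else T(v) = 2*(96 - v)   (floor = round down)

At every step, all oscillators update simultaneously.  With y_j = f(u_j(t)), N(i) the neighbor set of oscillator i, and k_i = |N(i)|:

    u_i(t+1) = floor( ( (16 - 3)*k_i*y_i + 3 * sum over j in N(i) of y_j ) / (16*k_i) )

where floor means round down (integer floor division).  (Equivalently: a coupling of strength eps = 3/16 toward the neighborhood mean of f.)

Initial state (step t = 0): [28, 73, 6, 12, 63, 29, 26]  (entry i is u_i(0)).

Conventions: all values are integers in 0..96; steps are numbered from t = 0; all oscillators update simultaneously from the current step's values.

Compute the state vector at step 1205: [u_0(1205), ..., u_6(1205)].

Answer: [90, 90, 90, 90, 90, 90, 90]
Key observation: The state at step 12, [28, 28, 28, 28, 28, 28, 28], reappears at step 14: the system is in a cycle of period 2 from step 12 on.  Therefore the state at step 1205 equals the state at step 12 + ((1205 - 12) mod 2) = 13, which is [90, 90, 90, 90, 90, 90, 90].

Derivation:
t=0: [28, 73, 6, 12, 63, 29, 26]
t=1: [83, 38, 45, 55, 39, 85, 79]
t=2: [28, 17, 30, 33, 19, 28, 29]
t=3: [86, 66, 89, 18, 70, 86, 87]
t=4: [30, 33, 29, 60, 32, 30, 30]
t=5: [86, 16, 84, 40, 14, 86, 86]
t=6: [30, 57, 30, 23, 54, 30, 30]
t=7: [89, 43, 89, 78, 44, 89, 89]
t=8: [28, 26, 28, 30, 28, 28, 28]
t=9: [89, 86, 89, 93, 89, 89, 89]
t=10: [28, 28, 28, 27, 28, 28, 28]
t=11: [89, 89, 89, 88, 89, 89, 89]
t=12: [28, 28, 28, 28, 28, 28, 28]
t=13: [90, 90, 90, 90, 90, 90, 90]
t=14: [28, 28, 28, 28, 28, 28, 28]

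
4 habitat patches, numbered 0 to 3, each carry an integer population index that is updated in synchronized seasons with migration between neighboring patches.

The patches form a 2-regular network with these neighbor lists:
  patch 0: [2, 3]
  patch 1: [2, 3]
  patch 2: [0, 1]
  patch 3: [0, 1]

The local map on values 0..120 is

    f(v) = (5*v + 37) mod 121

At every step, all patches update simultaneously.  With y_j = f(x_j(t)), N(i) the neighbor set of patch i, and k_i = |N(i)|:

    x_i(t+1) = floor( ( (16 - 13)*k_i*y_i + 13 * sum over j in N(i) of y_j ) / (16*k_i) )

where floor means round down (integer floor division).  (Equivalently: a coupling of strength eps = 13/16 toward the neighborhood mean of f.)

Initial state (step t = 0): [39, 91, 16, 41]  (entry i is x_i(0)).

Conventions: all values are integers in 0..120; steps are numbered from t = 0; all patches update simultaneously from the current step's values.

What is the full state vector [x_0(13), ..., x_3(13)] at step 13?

Simulating step by step:
t=0: [39, 91, 16, 41]
t=1: [68, 49, 70, 48]
t=2: [26, 31, 26, 28]
t=3: [50, 54, 56, 58]
t=4: [73, 77, 58, 60]
t=5: [80, 84, 55, 57]
t=6: [74, 78, 81, 83]
t=7: [76, 80, 58, 60]
t=8: [83, 87, 67, 69]
t=9: [28, 31, 82, 84]
t=10: [82, 85, 67, 69]
t=11: [27, 29, 76, 77]
t=12: [55, 57, 55, 56]
t=13: [72, 73, 74, 75]

Answer: [72, 73, 74, 75]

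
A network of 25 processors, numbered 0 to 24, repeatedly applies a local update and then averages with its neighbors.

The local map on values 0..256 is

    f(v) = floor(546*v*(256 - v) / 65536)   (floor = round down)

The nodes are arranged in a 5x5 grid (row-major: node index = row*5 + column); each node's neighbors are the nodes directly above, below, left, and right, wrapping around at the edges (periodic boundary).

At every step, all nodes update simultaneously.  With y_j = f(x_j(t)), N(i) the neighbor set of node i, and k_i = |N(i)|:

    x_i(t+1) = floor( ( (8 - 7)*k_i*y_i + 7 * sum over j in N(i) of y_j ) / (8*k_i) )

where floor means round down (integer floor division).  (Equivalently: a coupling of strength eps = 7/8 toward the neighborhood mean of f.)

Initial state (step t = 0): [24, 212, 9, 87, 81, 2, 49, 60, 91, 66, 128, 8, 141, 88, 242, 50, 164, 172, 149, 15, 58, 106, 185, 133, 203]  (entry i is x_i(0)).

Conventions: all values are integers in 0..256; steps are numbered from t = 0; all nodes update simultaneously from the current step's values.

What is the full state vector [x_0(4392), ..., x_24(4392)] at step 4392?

Answer: [136, 136, 135, 135, 136, 136, 136, 136, 136, 136, 136, 136, 135, 135, 136, 136, 135, 135, 135, 135, 136, 135, 135, 135, 135]
Key observation: The state at step 4, [136, 136, 135, 135, 136, 136, 136, 136, 136, 136, 136, 136, 135, 135, 136, 136, 135, 135, 135, 135, 136, 135, 135, 135, 135], reappears at step 6: the system is in a cycle of period 2 from step 4 on.  Therefore the state at step 4392 equals the state at step 4 + ((4392 - 4) mod 2) = 4, which is [136, 136, 135, 135, 136, 136, 136, 136, 136, 136, 136, 136, 135, 135, 136, 136, 135, 135, 135, 135, 136, 135, 135, 135, 135].

Derivation:
t=0: [24, 212, 9, 87, 81, 2, 49, 60, 91, 66, 128, 8, 141, 88, 242, 50, 164, 172, 149, 15, 58, 106, 185, 133, 203]
t=1: [70, 70, 90, 102, 93, 81, 52, 91, 113, 73, 46, 107, 94, 107, 89, 95, 92, 124, 105, 76, 88, 105, 102, 115, 94]
t=2: [117, 112, 123, 129, 119, 99, 116, 118, 125, 123, 119, 108, 130, 129, 110, 112, 130, 129, 129, 125, 123, 122, 131, 130, 124]
t=3: [133, 135, 135, 135, 135, 134, 133, 135, 135, 133, 132, 135, 135, 135, 135, 135, 134, 136, 136, 134, 135, 135, 136, 136, 135]
t=4: [136, 136, 135, 135, 136, 136, 136, 136, 136, 136, 136, 136, 135, 135, 136, 136, 135, 135, 135, 135, 136, 135, 135, 135, 135]
t=5: [135, 135, 135, 135, 135, 135, 135, 135, 135, 135, 135, 135, 135, 135, 135, 135, 135, 136, 136, 135, 135, 135, 136, 136, 135]
t=6: [136, 136, 135, 135, 136, 136, 136, 136, 136, 136, 136, 136, 135, 135, 136, 136, 135, 135, 135, 135, 136, 135, 135, 135, 135]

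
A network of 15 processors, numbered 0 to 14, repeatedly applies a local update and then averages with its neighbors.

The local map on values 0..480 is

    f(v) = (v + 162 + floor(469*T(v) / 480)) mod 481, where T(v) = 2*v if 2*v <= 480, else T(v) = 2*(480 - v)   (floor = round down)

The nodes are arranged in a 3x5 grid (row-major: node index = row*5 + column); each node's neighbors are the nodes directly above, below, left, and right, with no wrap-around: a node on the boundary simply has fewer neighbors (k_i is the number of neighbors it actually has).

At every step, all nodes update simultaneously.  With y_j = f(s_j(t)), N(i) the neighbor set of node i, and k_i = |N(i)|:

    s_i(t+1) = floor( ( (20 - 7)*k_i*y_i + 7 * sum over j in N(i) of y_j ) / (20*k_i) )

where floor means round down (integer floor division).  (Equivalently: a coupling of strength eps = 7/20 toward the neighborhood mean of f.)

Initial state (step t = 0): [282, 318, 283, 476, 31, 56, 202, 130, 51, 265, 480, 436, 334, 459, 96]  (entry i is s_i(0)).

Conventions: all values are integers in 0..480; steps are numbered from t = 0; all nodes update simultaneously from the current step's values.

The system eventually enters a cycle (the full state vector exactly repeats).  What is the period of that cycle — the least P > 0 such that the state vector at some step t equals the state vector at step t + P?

Simulating step by step:
t=0: [282, 318, 283, 476, 31, 56, 202, 130, 51, 265, 480, 436, 334, 459, 96]
t=1: [339, 318, 289, 213, 257, 304, 259, 150, 270, 355, 197, 217, 247, 240, 384]
t=2: [304, 322, 310, 327, 345, 321, 336, 208, 331, 297, 284, 327, 346, 369, 281]
t=3: [322, 312, 316, 305, 300, 316, 300, 297, 302, 327, 334, 307, 288, 282, 332]
t=4: [313, 320, 320, 326, 326, 316, 329, 333, 329, 311, 307, 325, 341, 340, 310]
t=5: [318, 312, 310, 307, 309, 317, 306, 302, 305, 318, 321, 308, 295, 298, 317]
t=6: [316, 321, 323, 325, 322, 316, 325, 329, 326, 317, 314, 325, 334, 331, 318]
t=7: [316, 311, 309, 308, 311, 316, 308, 305, 307, 314, 316, 308, 301, 304, 313]
t=8: [317, 322, 324, 324, 322, 317, 324, 326, 325, 320, 318, 324, 329, 327, 321]
t=9: [315, 311, 309, 309, 311, 315, 309, 307, 308, 312, 314, 309, 305, 306, 311]
t=10: [318, 322, 324, 323, 322, 318, 323, 325, 324, 321, 319, 323, 326, 326, 322]
t=11: [314, 311, 309, 309, 311, 314, 310, 308, 309, 311, 313, 310, 307, 307, 310]
t=12: [319, 322, 323, 323, 322, 319, 322, 324, 324, 322, 320, 323, 325, 325, 323]
t=13: [313, 311, 310, 310, 310, 313, 311, 309, 309, 310, 312, 310, 308, 308, 309]
t=14: [320, 321, 323, 323, 323, 320, 322, 323, 323, 323, 321, 322, 324, 324, 324]
t=15: [312, 311, 310, 310, 310, 312, 311, 310, 309, 309, 312, 310, 309, 309, 309]
t=16: [321, 322, 322, 323, 323, 321, 322, 323, 323, 323, 321, 322, 323, 324, 324]
t=17: [311, 311, 310, 310, 310, 311, 311, 310, 309, 309, 311, 311, 310, 309, 309]
t=18: [322, 322, 322, 323, 323, 322, 322, 323, 323, 323, 322, 322, 323, 323, 324]
t=19: [311, 311, 310, 310, 310, 311, 310, 310, 310, 309, 311, 310, 310, 309, 309]
t=20: [322, 322, 322, 323, 323, 322, 322, 323, 323, 323, 322, 322, 323, 323, 324]

Answer: 2
Key observation: The state at step 18, [322, 322, 322, 323, 323, 322, 322, 323, 323, 323, 322, 322, 323, 323, 324], reappears at step 20 — and no state repeats earlier — so the cycle the system enters has period 2.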